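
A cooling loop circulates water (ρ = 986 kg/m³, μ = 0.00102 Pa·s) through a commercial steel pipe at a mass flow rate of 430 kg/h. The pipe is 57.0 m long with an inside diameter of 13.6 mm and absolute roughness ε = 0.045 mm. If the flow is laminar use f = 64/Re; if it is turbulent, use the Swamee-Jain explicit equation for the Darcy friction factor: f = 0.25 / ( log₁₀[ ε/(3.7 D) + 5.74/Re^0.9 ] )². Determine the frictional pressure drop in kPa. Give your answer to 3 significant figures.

ṁ = 430 kg/h = 430/3600 = 0.1194 kg/s.
A = πD²/4 = π(0.0136)²/4 = 0.0001453 m²; mean velocity V = ṁ/(ρA) = 0.1194/(986 · 0.0001453) = 0.8339 m/s.
Reynolds number Re = ρVD/μ = 986 · 0.8339 · 0.0136 / 0.00102 = 1.096e+04.
Re > 4000 → turbulent. Relative roughness ε/D = 4.5e-05/0.0136 = 0.00331. Swamee-Jain: f = 0.25/(log₁₀[0.00331/3.7 + 5.74/1.096e+04^0.9])² = 0.25/(log₁₀[0.000894 + 0.00133])² = 0.25/(-2.653)² = 0.03551.
Darcy-Weisbach: ΔP = f(L/D)(ρV²/2) = 0.03551·(57/0.0136)·(986·0.8339²/2) = 0.03551·4191·342.8 = 5.102e+04 Pa.
ΔP = 5.102e+04 Pa = 51.0 kPa.

ΔP ≈ 51.0 kPa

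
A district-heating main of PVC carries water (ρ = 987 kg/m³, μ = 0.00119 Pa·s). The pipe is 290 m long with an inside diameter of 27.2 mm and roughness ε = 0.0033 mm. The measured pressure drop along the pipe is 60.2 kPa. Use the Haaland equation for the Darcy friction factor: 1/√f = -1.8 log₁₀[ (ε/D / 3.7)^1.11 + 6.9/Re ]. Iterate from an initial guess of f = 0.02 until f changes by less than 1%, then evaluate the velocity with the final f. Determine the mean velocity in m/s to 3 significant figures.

V ≈ 0.637 m/s

Rearranging Darcy-Weisbach: V = √(2·ΔP·D/(f·L·ρ)). With ε/D = 3.3e-06/0.0272 = 0.000121, iterate starting from f = 0.02:
  f = 0.02 → V = √(2·6.02e+04·0.0272/(0.02·290·987)) = 0.7564 m/s; Re = ρVD/μ = 1.706e+04; f → 0.02698
  f = 0.02698 → V = 0.6512 m/s; Re = 1.469e+04; f → 0.02803
  f = 0.02803 → V = 0.6389 m/s; Re = 1.441e+04; f → 0.02816
Converged (Δf/f < 1%). With the final f = 0.02816: V = √(2·6.02e+04·0.0272/(0.02816·290·987)) = 0.6374 m/s.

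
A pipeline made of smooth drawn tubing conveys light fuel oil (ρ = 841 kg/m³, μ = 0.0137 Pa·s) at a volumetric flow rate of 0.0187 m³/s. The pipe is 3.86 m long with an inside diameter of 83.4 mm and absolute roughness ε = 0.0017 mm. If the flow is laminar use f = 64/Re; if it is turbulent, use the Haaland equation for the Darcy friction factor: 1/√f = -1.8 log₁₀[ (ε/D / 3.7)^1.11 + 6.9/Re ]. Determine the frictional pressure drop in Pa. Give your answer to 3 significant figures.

Cross-sectional area A = πD²/4 = π(0.0834)²/4 = 0.005463 m²; mean velocity V = Q/A = 0.0187/0.005463 = 3.423 m/s.
Reynolds number Re = ρVD/μ = 841 · 3.423 · 0.0834 / 0.0137 = 1.753e+04.
Re > 4000 → turbulent. Relative roughness ε/D = 1.7e-06/0.0834 = 2.04e-05. Haaland: 1/√f = -1.8 log₁₀[(2.04e-05/3.7)^1.11 + 6.9/1.753e+04] = -1.8 log₁₀[1.45e-06 + 0.000394] = 6.126, so f = 0.02665.
Darcy-Weisbach: ΔP = f(L/D)(ρV²/2) = 0.02665·(3.86/0.0834)·(841·3.423²/2) = 0.02665·46.28·4927 = 6077 Pa.

ΔP ≈ 6080 Pa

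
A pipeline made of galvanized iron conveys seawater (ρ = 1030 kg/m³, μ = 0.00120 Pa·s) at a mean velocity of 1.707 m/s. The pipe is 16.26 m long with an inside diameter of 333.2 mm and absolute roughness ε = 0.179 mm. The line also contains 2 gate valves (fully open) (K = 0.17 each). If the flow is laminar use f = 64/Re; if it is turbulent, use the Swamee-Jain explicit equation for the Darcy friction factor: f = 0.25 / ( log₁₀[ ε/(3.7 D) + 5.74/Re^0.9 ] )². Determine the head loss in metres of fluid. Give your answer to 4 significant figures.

h_f ≈ 0.1811 m

Reynolds number Re = ρVD/μ = 1030 · 1.707 · 0.3332 / 0.0012 = 4.882e+05.
Re > 4000 → turbulent. Relative roughness ε/D = 0.000179/0.3332 = 0.000537. Swamee-Jain: f = 0.25/(log₁₀[0.000537/3.7 + 5.74/4.882e+05^0.9])² = 0.25/(log₁₀[0.000145 + 4.36e-05])² = 0.25/(-3.724)² = 0.01803.
Total minor-loss coefficient ΣK = 2·0.17 = 0.34.
ΔP = [f·L/D + ΣK]·(ρV²/2) = [0.01803·16.26/0.3332 + 0.34]·(1030·1.707²/2) = [0.8797 + 0.34]·1501 = 1830 Pa.
Head loss h_f = ΔP/(ρg) = 1830/(1030·9.81) = 0.1811 m.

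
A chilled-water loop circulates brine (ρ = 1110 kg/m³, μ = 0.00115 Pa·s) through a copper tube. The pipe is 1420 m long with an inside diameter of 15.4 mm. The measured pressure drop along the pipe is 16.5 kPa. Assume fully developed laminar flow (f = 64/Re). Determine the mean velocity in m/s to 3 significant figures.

For laminar flow, f = 64/Re with Re = ρVD/μ, so Darcy-Weisbach reduces to ΔP = 32μLV/D². Solving for V: V = ΔP·D²/(32μL) = 1.65e+04·(0.0154)²/(32·0.00115·1420) = 0.07488 m/s.
Check: Re = ρVD/μ = 1110·0.07488·0.0154/0.00115 = 1113 < 2300, so the laminar assumption holds.

V ≈ 0.0749 m/s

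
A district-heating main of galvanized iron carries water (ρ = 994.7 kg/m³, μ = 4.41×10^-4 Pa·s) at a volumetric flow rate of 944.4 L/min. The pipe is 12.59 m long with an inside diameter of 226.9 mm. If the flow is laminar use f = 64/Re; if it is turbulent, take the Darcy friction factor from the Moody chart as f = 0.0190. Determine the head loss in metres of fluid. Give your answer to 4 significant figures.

h_f ≈ 0.008142 m

Q = 944.4 L/min = 944.4/60000 = 0.01574 m³/s.
Cross-sectional area A = πD²/4 = π(0.2269)²/4 = 0.04044 m²; mean velocity V = Q/A = 0.01574/0.04044 = 0.3893 m/s.
Reynolds number Re = ρVD/μ = 994.7 · 0.3893 · 0.2269 / 0.000441 = 1.992e+05.
Re > 4000 → turbulent; use the Moody-chart value f = 0.0190.
Darcy-Weisbach: ΔP = f(L/D)(ρV²/2) = 0.019·(12.59/0.2269)·(994.7·0.3893²/2) = 0.019·55.49·75.36 = 79.45 Pa.
Head loss h_f = ΔP/(ρg) = 79.45/(994.7·9.81) = 0.008142 m.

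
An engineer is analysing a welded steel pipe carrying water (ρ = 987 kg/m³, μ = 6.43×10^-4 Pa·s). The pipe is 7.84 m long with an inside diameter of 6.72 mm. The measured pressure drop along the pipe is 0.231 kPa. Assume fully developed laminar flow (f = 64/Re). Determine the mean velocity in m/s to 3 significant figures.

V ≈ 0.0647 m/s

For laminar flow, f = 64/Re with Re = ρVD/μ, so Darcy-Weisbach reduces to ΔP = 32μLV/D². Solving for V: V = ΔP·D²/(32μL) = 231·(0.00672)²/(32·0.000643·7.84) = 0.06467 m/s.
Check: Re = ρVD/μ = 987·0.06467·0.00672/0.000643 = 667 < 2300, so the laminar assumption holds.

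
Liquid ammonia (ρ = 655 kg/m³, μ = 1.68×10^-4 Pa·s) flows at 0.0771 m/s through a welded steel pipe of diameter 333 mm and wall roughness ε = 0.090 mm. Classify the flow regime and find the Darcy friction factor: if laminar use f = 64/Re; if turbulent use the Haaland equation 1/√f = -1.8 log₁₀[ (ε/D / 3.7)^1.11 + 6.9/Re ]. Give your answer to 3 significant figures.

Re = ρVD/μ = 655·0.0771·0.333/0.000168 = 1.001e+05.
Re > 4000 → turbulent. ε/D = 9e-05/0.333 = 0.00027; Haaland: 1/√f = -1.8 log₁₀[2.56e-05 + 6.89e-05] = 7.244, so f = 0.01906.

f ≈ 0.0191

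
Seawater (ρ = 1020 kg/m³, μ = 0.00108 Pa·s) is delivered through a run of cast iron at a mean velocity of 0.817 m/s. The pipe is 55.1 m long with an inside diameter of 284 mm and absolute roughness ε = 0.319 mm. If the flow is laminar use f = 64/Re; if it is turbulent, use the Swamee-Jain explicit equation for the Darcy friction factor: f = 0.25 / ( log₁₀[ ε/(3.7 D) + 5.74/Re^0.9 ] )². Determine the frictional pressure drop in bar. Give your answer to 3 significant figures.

Reynolds number Re = ρVD/μ = 1020 · 0.817 · 0.284 / 0.00108 = 2.191e+05.
Re > 4000 → turbulent. Relative roughness ε/D = 0.000319/0.284 = 0.00112. Swamee-Jain: f = 0.25/(log₁₀[0.00112/3.7 + 5.74/2.191e+05^0.9])² = 0.25/(log₁₀[0.000304 + 8.96e-05])² = 0.25/(-3.405)² = 0.02156.
Darcy-Weisbach: ΔP = f(L/D)(ρV²/2) = 0.02156·(55.1/0.284)·(1020·0.817²/2) = 0.02156·194·340.4 = 1424 Pa.
ΔP = 1424 Pa = 0.0142 bar.

ΔP ≈ 0.0142 bar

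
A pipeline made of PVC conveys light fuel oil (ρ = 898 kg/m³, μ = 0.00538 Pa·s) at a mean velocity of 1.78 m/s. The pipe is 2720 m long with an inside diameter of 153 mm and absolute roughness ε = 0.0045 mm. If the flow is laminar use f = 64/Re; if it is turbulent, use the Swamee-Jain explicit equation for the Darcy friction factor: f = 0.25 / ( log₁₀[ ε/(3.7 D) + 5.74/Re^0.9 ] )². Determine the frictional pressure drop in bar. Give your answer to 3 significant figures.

ΔP ≈ 5.39 bar

Reynolds number Re = ρVD/μ = 898 · 1.78 · 0.153 / 0.00538 = 4.546e+04.
Re > 4000 → turbulent. Relative roughness ε/D = 4.5e-06/0.153 = 2.94e-05. Swamee-Jain: f = 0.25/(log₁₀[2.94e-05/3.7 + 5.74/4.546e+04^0.9])² = 0.25/(log₁₀[7.95e-06 + 0.000369])² = 0.25/(-3.424)² = 0.02133.
Darcy-Weisbach: ΔP = f(L/D)(ρV²/2) = 0.02133·(2720/0.153)·(898·1.78²/2) = 0.02133·1.778e+04·1423 = 5.394e+05 Pa.
ΔP = 5.394e+05 Pa = 5.39 bar.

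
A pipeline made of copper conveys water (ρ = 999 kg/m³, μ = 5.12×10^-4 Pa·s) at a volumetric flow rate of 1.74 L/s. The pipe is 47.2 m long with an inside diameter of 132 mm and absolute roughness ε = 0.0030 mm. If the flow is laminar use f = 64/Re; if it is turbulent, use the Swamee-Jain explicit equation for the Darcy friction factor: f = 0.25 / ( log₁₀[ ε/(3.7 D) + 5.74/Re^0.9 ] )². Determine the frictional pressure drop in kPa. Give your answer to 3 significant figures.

Q = 1.74 L/s = 1.74/1000 = 0.00174 m³/s.
Cross-sectional area A = πD²/4 = π(0.132)²/4 = 0.01368 m²; mean velocity V = Q/A = 0.00174/0.01368 = 0.1271 m/s.
Reynolds number Re = ρVD/μ = 999 · 0.1271 · 0.132 / 0.000512 = 3.275e+04.
Re > 4000 → turbulent. Relative roughness ε/D = 3e-06/0.132 = 2.27e-05. Swamee-Jain: f = 0.25/(log₁₀[2.27e-05/3.7 + 5.74/3.275e+04^0.9])² = 0.25/(log₁₀[6.14e-06 + 0.000496])² = 0.25/(-3.299)² = 0.02297.
Darcy-Weisbach: ΔP = f(L/D)(ρV²/2) = 0.02297·(47.2/0.132)·(999·0.1271²/2) = 0.02297·357.6·8.075 = 66.31 Pa.
ΔP = 66.31 Pa = 0.0663 kPa.

ΔP ≈ 0.0663 kPa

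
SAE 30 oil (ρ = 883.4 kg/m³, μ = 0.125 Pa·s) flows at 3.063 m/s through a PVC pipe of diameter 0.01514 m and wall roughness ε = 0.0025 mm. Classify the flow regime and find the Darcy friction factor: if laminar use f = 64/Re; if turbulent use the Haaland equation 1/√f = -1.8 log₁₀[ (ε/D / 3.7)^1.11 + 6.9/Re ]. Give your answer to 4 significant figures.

Re = ρVD/μ = 883.4·3.063·0.01514/0.125 = 327.7.
Re < 2300 → laminar, so f = 64/Re = 0.1953 (roughness is irrelevant in laminar flow).

f ≈ 0.1953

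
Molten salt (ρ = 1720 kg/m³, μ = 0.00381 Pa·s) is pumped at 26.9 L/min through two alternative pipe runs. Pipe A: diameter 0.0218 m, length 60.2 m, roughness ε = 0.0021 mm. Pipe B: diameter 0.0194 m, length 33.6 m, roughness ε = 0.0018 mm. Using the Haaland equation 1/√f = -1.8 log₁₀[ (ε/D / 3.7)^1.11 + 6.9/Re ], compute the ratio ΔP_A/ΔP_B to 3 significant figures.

Pipe A: V = Q/A = 0.0004483/0.0003733 = 1.201 m/s; Re = 1.182e+04; ε/D = 9.63e-05; Haaland → f = 0.02962; ΔP_A = f(L/D)(ρV²/2) = 1.015e+05 Pa.
Pipe B: V = Q/A = 0.0004483/0.0002956 = 1.517 m/s; Re = 1.328e+04; ε/D = 9.28e-05; Haaland → f = 0.02872; ΔP_B = f(L/D)(ρV²/2) = 9.842e+04 Pa.
ΔP_A/ΔP_B = 1.015e+05/9.842e+04 = 1.03.

ΔP_A/ΔP_B ≈ 1.03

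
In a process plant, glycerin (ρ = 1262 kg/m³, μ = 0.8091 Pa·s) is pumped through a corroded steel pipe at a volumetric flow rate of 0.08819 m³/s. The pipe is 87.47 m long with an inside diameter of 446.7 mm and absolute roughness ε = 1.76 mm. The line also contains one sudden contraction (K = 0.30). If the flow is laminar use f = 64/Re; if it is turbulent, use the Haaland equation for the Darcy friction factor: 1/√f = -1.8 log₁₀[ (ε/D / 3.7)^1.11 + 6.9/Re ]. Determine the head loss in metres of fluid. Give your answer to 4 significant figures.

h_f ≈ 0.5207 m

Cross-sectional area A = πD²/4 = π(0.4467)²/4 = 0.1567 m²; mean velocity V = Q/A = 0.08819/0.1567 = 0.5627 m/s.
Reynolds number Re = ρVD/μ = 1262 · 0.5627 · 0.4467 / 0.809 = 392.1.
Re < 2300 → laminar flow, so f = 64/Re = 64/392.1 = 0.1632 (the turbulent correlation is not needed).
Total minor-loss coefficient ΣK = 1·0.3 = 0.3.
ΔP = [f·L/D + ΣK]·(ρV²/2) = [0.1632·87.47/0.4467 + 0.3]·(1262·0.5627²/2) = [31.96 + 0.3]·199.8 = 6447 Pa.
Head loss h_f = ΔP/(ρg) = 6447/(1262·9.81) = 0.5207 m.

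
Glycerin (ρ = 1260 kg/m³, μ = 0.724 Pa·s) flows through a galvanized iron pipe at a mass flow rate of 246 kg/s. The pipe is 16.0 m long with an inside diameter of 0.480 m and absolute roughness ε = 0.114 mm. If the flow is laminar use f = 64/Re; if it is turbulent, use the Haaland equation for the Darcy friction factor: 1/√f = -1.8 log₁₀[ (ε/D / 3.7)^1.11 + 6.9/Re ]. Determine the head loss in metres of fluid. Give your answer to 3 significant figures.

h_f ≈ 0.140 m

A = πD²/4 = π(0.48)²/4 = 0.181 m²; mean velocity V = ṁ/(ρA) = 246/(1260 · 0.181) = 1.079 m/s.
Reynolds number Re = ρVD/μ = 1260 · 1.079 · 0.48 / 0.724 = 901.3.
Re < 2300 → laminar flow, so f = 64/Re = 64/901.3 = 0.07101 (the turbulent correlation is not needed).
Darcy-Weisbach: ΔP = f(L/D)(ρV²/2) = 0.07101·(16/0.48)·(1260·1.079²/2) = 0.07101·33.33·733.4 = 1736 Pa.
Head loss h_f = ΔP/(ρg) = 1736/(1260·9.81) = 0.140 m.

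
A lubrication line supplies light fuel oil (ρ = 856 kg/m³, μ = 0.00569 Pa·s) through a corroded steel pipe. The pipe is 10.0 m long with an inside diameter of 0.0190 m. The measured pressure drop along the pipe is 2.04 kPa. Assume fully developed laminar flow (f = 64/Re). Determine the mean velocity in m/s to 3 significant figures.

V ≈ 0.404 m/s

For laminar flow, f = 64/Re with Re = ρVD/μ, so Darcy-Weisbach reduces to ΔP = 32μLV/D². Solving for V: V = ΔP·D²/(32μL) = 2040·(0.019)²/(32·0.00569·10) = 0.4045 m/s.
Check: Re = ρVD/μ = 856·0.4045·0.019/0.00569 = 1156 < 2300, so the laminar assumption holds.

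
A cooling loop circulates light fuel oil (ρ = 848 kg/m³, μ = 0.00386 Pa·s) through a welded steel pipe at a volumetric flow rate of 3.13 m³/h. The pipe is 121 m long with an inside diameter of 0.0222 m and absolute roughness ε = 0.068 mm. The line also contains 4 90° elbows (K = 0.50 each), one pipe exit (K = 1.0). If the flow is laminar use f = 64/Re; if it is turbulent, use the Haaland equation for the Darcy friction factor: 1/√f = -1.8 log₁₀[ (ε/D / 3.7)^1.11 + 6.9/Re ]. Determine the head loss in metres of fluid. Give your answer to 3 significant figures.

h_f ≈ 49.0 m

Q = 3.13 m³/h = 3.13/3600 = 0.0008694 m³/s.
Cross-sectional area A = πD²/4 = π(0.0222)²/4 = 0.0003871 m²; mean velocity V = Q/A = 0.0008694/0.0003871 = 2.246 m/s.
Reynolds number Re = ρVD/μ = 848 · 2.246 · 0.0222 / 0.00386 = 1.095e+04.
Re > 4000 → turbulent. Relative roughness ε/D = 6.8e-05/0.0222 = 0.00306. Haaland: 1/√f = -1.8 log₁₀[(0.00306/3.7)^1.11 + 6.9/1.095e+04] = -1.8 log₁₀[0.000379 + 0.00063] = 5.393, so f = 0.03438.
Total minor-loss coefficient ΣK = 4·0.5 + 1·1 = 3.
ΔP = [f·L/D + ΣK]·(ρV²/2) = [0.03438·121/0.0222 + 3]·(848·2.246²/2) = [187.4 + 3]·2139 = 4.073e+05 Pa.
Head loss h_f = ΔP/(ρg) = 4.073e+05/(848·9.81) = 49.0 m.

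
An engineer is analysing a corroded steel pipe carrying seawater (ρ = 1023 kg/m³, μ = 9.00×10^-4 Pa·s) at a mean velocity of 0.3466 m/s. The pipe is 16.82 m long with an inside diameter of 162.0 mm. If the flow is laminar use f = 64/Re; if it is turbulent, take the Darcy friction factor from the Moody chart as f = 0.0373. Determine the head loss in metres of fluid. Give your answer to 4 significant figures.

h_f ≈ 0.02371 m

Reynolds number Re = ρVD/μ = 1023 · 0.3466 · 0.162 / 0.0009 = 6.382e+04.
Re > 4000 → turbulent; use the Moody-chart value f = 0.0373.
Darcy-Weisbach: ΔP = f(L/D)(ρV²/2) = 0.0373·(16.82/0.162)·(1023·0.3466²/2) = 0.0373·103.8·61.45 = 238 Pa.
Head loss h_f = ΔP/(ρg) = 238/(1023·9.81) = 0.02371 m.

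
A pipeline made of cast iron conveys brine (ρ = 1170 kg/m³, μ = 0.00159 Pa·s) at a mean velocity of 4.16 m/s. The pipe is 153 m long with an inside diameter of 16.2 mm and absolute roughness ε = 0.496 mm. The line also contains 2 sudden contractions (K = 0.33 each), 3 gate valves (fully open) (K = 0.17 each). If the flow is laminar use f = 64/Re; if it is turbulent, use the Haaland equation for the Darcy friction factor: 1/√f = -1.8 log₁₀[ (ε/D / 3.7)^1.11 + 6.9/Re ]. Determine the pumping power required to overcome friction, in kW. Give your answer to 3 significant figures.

P ≈ 4.80 kW

Reynolds number Re = ρVD/μ = 1170 · 4.16 · 0.0162 / 0.00159 = 4.959e+04.
Re > 4000 → turbulent. Relative roughness ε/D = 0.000496/0.0162 = 0.0306. Haaland: 1/√f = -1.8 log₁₀[(0.0306/3.7)^1.11 + 6.9/4.959e+04] = -1.8 log₁₀[0.00488 + 0.000139] = 4.138, so f = 0.05839.
Total minor-loss coefficient ΣK = 2·0.33 + 3·0.17 = 1.17.
ΔP = [f·L/D + ΣK]·(ρV²/2) = [0.05839·153/0.0162 + 1.17]·(1170·4.16²/2) = [551.5 + 1.17]·1.012e+04 = 5.595e+06 Pa.
Q = V·A = 4.16·0.0002061 = 0.0008575 m³/s.
Pumping power P = QΔP = 0.0008575·5.595e+06 = 4797 W = 4.80 kW.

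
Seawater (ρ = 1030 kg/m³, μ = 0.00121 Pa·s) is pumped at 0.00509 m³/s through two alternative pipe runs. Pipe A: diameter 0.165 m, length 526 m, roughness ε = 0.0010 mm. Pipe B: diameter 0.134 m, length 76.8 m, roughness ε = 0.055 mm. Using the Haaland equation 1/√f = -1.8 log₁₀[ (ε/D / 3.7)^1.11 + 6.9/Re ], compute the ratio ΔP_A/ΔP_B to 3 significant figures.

ΔP_A/ΔP_B ≈ 2.42

Pipe A: V = Q/A = 0.00509/0.02138 = 0.238 m/s; Re = 3.343e+04; ε/D = 6.06e-06; Haaland → f = 0.02273; ΔP_A = f(L/D)(ρV²/2) = 2115 Pa.
Pipe B: V = Q/A = 0.00509/0.0141 = 0.3609 m/s; Re = 4.117e+04; ε/D = 0.00041; Haaland → f = 0.02278; ΔP_B = f(L/D)(ρV²/2) = 875.7 Pa.
ΔP_A/ΔP_B = 2115/875.7 = 2.42.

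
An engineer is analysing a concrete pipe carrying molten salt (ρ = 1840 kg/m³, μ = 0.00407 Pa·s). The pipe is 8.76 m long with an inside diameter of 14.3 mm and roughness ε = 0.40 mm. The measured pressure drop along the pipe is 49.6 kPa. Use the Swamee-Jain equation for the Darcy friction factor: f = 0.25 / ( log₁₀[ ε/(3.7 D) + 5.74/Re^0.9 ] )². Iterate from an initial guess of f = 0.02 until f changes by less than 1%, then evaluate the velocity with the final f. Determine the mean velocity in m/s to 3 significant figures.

V ≈ 1.20 m/s

Rearranging Darcy-Weisbach: V = √(2·ΔP·D/(f·L·ρ)). With ε/D = 0.0004/0.0143 = 0.028, iterate starting from f = 0.02:
  f = 0.02 → V = √(2·4.96e+04·0.0143/(0.02·8.76·1840)) = 2.098 m/s; Re = ρVD/μ = 1.356e+04; f → 0.05876
  f = 0.05876 → V = 1.224 m/s; Re = 7912; f → 0.06069
  f = 0.06069 → V = 1.204 m/s; Re = 7785; f → 0.06076
Converged (Δf/f < 1%). With the final f = 0.06076: V = √(2·4.96e+04·0.0143/(0.06076·8.76·1840)) = 1.204 m/s.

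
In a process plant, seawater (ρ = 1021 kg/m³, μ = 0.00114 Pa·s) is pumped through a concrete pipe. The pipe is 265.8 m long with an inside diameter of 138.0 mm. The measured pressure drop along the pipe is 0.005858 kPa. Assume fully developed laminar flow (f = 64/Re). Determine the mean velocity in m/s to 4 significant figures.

For laminar flow, f = 64/Re with Re = ρVD/μ, so Darcy-Weisbach reduces to ΔP = 32μLV/D². Solving for V: V = ΔP·D²/(32μL) = 5.858·(0.138)²/(32·0.00114·265.8) = 0.01151 m/s.
Check: Re = ρVD/μ = 1021·0.01151·0.138/0.00114 = 1422 < 2300, so the laminar assumption holds.

V ≈ 0.01151 m/s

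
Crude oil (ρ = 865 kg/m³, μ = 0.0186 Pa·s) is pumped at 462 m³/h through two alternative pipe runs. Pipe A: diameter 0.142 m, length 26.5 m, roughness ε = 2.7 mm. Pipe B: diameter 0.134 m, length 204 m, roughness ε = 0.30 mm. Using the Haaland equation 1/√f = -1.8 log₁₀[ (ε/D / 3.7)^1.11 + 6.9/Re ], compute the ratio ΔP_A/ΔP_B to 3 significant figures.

ΔP_A/ΔP_B ≈ 0.178

Pipe A: V = Q/A = 0.1283/0.01584 = 8.104 m/s; Re = 5.351e+04; ε/D = 0.019; Haaland → f = 0.04853; ΔP_A = f(L/D)(ρV²/2) = 2.572e+05 Pa.
Pipe B: V = Q/A = 0.1283/0.0141 = 9.1 m/s; Re = 5.671e+04; ε/D = 0.00224; Haaland → f = 0.02655; ΔP_B = f(L/D)(ρV²/2) = 1.448e+06 Pa.
ΔP_A/ΔP_B = 2.572e+05/1.448e+06 = 0.178.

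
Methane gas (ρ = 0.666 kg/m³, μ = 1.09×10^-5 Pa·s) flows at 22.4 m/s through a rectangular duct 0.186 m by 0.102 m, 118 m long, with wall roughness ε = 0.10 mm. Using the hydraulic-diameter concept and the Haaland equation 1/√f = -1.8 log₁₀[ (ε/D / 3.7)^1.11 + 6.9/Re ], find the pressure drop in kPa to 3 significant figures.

ΔP ≈ 3.00 kPa

Hydraulic diameter D_h = 4A/P = 4·(0.186·0.102)/(2·(0.186+0.102)) = 0.07589/0.576 = 0.1318 m.
Re = ρVD_h/μ = 0.666·22.4·0.1318/1.09e-05 = 1.803e+05.
ε/D_h = 0.0001/0.1318 = 0.000759; Haaland gives 1/√f = -1.8 log₁₀[8.06e-05+3.83e-05] = 7.065, so f = 0.02004.
ΔP = f(L/D_h)(ρV²/2) = 0.02004·118/0.1318·167.1 = 2998 Pa.
ΔP = 3.00 kPa.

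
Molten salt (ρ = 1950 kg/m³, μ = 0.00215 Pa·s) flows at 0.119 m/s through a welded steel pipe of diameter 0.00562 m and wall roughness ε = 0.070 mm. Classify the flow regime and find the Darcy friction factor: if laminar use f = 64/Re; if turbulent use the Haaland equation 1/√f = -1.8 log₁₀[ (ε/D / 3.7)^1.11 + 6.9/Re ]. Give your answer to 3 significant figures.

Re = ρVD/μ = 1950·0.119·0.00562/0.00215 = 606.6.
Re < 2300 → laminar, so f = 64/Re = 0.1055 (roughness is irrelevant in laminar flow).

f ≈ 0.106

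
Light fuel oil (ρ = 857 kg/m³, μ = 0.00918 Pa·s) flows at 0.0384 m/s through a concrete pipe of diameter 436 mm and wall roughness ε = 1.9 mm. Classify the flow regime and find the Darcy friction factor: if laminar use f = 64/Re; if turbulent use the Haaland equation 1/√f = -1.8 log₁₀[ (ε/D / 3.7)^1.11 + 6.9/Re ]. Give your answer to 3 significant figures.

Re = ρVD/μ = 857·0.0384·0.436/0.00918 = 1563.
Re < 2300 → laminar, so f = 64/Re = 0.04095 (roughness is irrelevant in laminar flow).

f ≈ 0.0409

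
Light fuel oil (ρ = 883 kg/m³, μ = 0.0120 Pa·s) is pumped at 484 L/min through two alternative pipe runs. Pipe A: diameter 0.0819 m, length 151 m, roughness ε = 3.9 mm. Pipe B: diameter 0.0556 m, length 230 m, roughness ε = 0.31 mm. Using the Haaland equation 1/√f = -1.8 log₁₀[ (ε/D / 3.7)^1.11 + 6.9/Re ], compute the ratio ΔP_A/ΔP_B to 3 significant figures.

Pipe A: V = Q/A = 0.008067/0.005268 = 1.531 m/s; Re = 9228; ε/D = 0.0476; Haaland → f = 0.07277; ΔP_A = f(L/D)(ρV²/2) = 1.389e+05 Pa.
Pipe B: V = Q/A = 0.008067/0.002428 = 3.322 m/s; Re = 1.359e+04; ε/D = 0.00558; Haaland → f = 0.03658; ΔP_B = f(L/D)(ρV²/2) = 7.374e+05 Pa.
ΔP_A/ΔP_B = 1.389e+05/7.374e+05 = 0.188.

ΔP_A/ΔP_B ≈ 0.188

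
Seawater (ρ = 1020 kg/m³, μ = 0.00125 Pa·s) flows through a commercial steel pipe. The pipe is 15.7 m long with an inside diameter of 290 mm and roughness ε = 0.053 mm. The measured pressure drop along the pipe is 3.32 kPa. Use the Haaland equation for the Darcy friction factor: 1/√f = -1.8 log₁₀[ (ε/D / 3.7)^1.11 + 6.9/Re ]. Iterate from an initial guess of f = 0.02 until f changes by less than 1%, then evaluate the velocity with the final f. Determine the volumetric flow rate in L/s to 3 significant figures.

Rearranging Darcy-Weisbach: V = √(2·ΔP·D/(f·L·ρ)). With ε/D = 5.3e-05/0.29 = 0.000183, iterate starting from f = 0.02:
  f = 0.02 → V = √(2·3320·0.29/(0.02·15.7·1020)) = 2.452 m/s; Re = ρVD/μ = 5.802e+05; f → 0.01494
  f = 0.01494 → V = 2.837 m/s; Re = 6.714e+05; f → 0.01477
  f = 0.01477 → V = 2.853 m/s; Re = 6.751e+05; f → 0.01477
Converged (Δf/f < 1%). With the final f = 0.01477: V = √(2·3320·0.29/(0.01477·15.7·1020)) = 2.853 m/s.
Q = V·A = 2.853·(π/4·0.29²) = 0.1885 m³/s = 188 L/s.

Q ≈ 188 L/s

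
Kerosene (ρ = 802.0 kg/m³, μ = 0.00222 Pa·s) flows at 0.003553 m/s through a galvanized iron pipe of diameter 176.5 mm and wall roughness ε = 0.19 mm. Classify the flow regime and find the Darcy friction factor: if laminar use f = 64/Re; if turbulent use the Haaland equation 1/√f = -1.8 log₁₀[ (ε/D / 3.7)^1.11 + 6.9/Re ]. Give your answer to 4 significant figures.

f ≈ 0.2825

Re = ρVD/μ = 802·0.003553·0.1765/0.00222 = 226.5.
Re < 2300 → laminar, so f = 64/Re = 0.2825 (roughness is irrelevant in laminar flow).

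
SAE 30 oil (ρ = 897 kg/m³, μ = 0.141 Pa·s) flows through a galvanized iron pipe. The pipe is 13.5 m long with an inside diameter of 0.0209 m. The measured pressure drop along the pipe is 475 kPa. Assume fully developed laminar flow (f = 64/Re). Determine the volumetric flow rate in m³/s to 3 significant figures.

For laminar flow, f = 64/Re with Re = ρVD/μ, so Darcy-Weisbach reduces to ΔP = 32μLV/D². Solving for V: V = ΔP·D²/(32μL) = 4.75e+05·(0.0209)²/(32·0.141·13.5) = 3.406 m/s.
Check: Re = ρVD/μ = 897·3.406·0.0209/0.141 = 452.9 < 2300, so the laminar assumption holds.
Q = V·A = 3.406·(π/4·0.0209²) = 0.001169 m³/s = 0.00117 m³/s.

Q ≈ 0.00117 m³/s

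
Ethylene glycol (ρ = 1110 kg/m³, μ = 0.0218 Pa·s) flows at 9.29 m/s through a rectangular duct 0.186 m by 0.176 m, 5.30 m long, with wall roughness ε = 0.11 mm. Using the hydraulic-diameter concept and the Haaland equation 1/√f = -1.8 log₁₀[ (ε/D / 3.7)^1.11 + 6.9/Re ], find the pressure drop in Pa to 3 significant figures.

ΔP ≈ 29300 Pa

Hydraulic diameter D_h = 4A/P = 4·(0.186·0.176)/(2·(0.186+0.176)) = 0.1309/0.724 = 0.1809 m.
Re = ρVD_h/μ = 1110·9.29·0.1809/0.0218 = 8.555e+04.
ε/D_h = 0.00011/0.1809 = 0.000608; Haaland gives 1/√f = -1.8 log₁₀[6.3e-05+8.07e-05] = 6.917, so f = 0.0209.
ΔP = f(L/D_h)(ρV²/2) = 0.0209·5.3/0.1809·4.79e+04 = 2.934e+04 Pa.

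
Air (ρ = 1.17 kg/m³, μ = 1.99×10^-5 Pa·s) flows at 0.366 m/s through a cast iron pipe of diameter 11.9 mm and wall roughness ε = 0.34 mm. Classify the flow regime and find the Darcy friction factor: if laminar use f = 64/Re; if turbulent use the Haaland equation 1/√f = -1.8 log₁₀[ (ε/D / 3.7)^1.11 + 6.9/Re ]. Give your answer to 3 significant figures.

Re = ρVD/μ = 1.17·0.366·0.0119/1.99e-05 = 256.1.
Re < 2300 → laminar, so f = 64/Re = 0.2499 (roughness is irrelevant in laminar flow).

f ≈ 0.250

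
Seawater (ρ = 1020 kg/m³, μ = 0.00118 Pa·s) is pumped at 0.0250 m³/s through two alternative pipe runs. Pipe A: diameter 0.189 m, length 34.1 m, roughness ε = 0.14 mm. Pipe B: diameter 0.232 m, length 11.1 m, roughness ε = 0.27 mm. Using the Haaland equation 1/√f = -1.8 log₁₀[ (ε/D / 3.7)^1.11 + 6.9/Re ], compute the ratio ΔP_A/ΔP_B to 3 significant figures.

Pipe A: V = Q/A = 0.025/0.02806 = 0.8911 m/s; Re = 1.456e+05; ε/D = 0.000741; Haaland → f = 0.02029; ΔP_A = f(L/D)(ρV²/2) = 1483 Pa.
Pipe B: V = Q/A = 0.025/0.04227 = 0.5914 m/s; Re = 1.186e+05; ε/D = 0.00116; Haaland → f = 0.02223; ΔP_B = f(L/D)(ρV²/2) = 189.7 Pa.
ΔP_A/ΔP_B = 1483/189.7 = 7.82.

ΔP_A/ΔP_B ≈ 7.82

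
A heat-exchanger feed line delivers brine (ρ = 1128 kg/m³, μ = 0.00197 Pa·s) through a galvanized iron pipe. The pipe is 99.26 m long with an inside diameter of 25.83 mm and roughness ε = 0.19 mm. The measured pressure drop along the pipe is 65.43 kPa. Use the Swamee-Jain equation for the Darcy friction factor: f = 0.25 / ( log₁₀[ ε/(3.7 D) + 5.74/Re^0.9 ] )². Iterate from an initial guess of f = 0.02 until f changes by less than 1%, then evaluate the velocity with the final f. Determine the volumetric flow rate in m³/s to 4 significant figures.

Rearranging Darcy-Weisbach: V = √(2·ΔP·D/(f·L·ρ)). With ε/D = 0.00019/0.02583 = 0.00736, iterate starting from f = 0.02:
  f = 0.02 → V = √(2·6.543e+04·0.02583/(0.02·99.26·1128)) = 1.229 m/s; Re = ρVD/μ = 1.817e+04; f → 0.0385
  f = 0.0385 → V = 0.8855 m/s; Re = 1.31e+04; f → 0.03981
  f = 0.03981 → V = 0.8708 m/s; Re = 1.288e+04; f → 0.03989
Converged (Δf/f < 1%). With the final f = 0.03989: V = √(2·6.543e+04·0.02583/(0.03989·99.26·1128)) = 0.87 m/s.
Q = V·A = 0.87·(π/4·0.02583²) = 0.0004559 m³/s = 4.559×10^-4 m³/s.

Q ≈ 4.559×10^-4 m³/s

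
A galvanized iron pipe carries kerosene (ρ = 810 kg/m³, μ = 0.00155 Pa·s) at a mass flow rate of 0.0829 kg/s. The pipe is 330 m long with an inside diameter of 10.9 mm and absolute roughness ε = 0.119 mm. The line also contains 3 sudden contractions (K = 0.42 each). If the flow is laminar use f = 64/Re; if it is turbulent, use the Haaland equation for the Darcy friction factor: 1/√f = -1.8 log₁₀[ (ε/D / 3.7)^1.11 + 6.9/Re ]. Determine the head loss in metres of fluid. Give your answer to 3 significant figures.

h_f ≈ 86.5 m

A = πD²/4 = π(0.0109)²/4 = 9.331e-05 m²; mean velocity V = ṁ/(ρA) = 0.0829/(810 · 9.331e-05) = 1.097 m/s.
Reynolds number Re = ρVD/μ = 810 · 1.097 · 0.0109 / 0.00155 = 6248.
Re > 4000 → turbulent. Relative roughness ε/D = 0.000119/0.0109 = 0.0109. Haaland: 1/√f = -1.8 log₁₀[(0.0109/3.7)^1.11 + 6.9/6248] = -1.8 log₁₀[0.00155 + 0.0011] = 4.636, so f = 0.04654.
Total minor-loss coefficient ΣK = 3·0.42 = 1.26.
ΔP = [f·L/D + ΣK]·(ρV²/2) = [0.04654·330/0.0109 + 1.26]·(810·1.097²/2) = [1409 + 1.26]·487.2 = 6.871e+05 Pa.
Head loss h_f = ΔP/(ρg) = 6.871e+05/(810·9.81) = 86.5 m.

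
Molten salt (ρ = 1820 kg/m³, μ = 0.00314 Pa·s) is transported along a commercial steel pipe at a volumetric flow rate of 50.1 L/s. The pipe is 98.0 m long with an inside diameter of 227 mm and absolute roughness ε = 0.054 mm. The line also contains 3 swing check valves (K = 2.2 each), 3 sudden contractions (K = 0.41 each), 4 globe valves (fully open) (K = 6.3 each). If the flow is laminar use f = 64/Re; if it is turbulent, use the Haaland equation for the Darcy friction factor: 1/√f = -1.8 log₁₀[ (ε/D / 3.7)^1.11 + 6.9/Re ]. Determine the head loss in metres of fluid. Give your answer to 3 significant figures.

Q = 50.1 L/s = 50.1/1000 = 0.0501 m³/s.
Cross-sectional area A = πD²/4 = π(0.227)²/4 = 0.04047 m²; mean velocity V = Q/A = 0.0501/0.04047 = 1.238 m/s.
Reynolds number Re = ρVD/μ = 1820 · 1.238 · 0.227 / 0.00314 = 1.629e+05.
Re > 4000 → turbulent. Relative roughness ε/D = 5.4e-05/0.227 = 0.000238. Haaland: 1/√f = -1.8 log₁₀[(0.000238/3.7)^1.11 + 6.9/1.629e+05] = -1.8 log₁₀[2.22e-05 + 4.24e-05] = 7.542, so f = 0.01758.
Total minor-loss coefficient ΣK = 3·2.2 + 3·0.41 + 4·6.3 = 33.
ΔP = [f·L/D + ΣK]·(ρV²/2) = [0.01758·98/0.227 + 33]·(1820·1.238²/2) = [7.591 + 33]·1395 = 5.665e+04 Pa.
Head loss h_f = ΔP/(ρg) = 5.665e+04/(1820·9.81) = 3.17 m.

h_f ≈ 3.17 m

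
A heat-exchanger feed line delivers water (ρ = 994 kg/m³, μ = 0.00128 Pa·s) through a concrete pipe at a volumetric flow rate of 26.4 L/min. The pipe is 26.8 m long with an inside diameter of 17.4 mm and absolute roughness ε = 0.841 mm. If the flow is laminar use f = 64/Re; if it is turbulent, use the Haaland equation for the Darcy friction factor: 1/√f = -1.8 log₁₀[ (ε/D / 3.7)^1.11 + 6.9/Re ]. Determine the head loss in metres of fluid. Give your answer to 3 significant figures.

h_f ≈ 19.2 m

Q = 26.4 L/min = 26.4/60000 = 0.00044 m³/s.
Cross-sectional area A = πD²/4 = π(0.0174)²/4 = 0.0002378 m²; mean velocity V = Q/A = 0.00044/0.0002378 = 1.85 m/s.
Reynolds number Re = ρVD/μ = 994 · 1.85 · 0.0174 / 0.00128 = 2.5e+04.
Re > 4000 → turbulent. Relative roughness ε/D = 0.000841/0.0174 = 0.0483. Haaland: 1/√f = -1.8 log₁₀[(0.0483/3.7)^1.11 + 6.9/2.5e+04] = -1.8 log₁₀[0.00811 + 0.000276] = 3.738, so f = 0.07157.
Darcy-Weisbach: ΔP = f(L/D)(ρV²/2) = 0.07157·(26.8/0.0174)·(994·1.85²/2) = 0.07157·1540·1702 = 1.876e+05 Pa.
Head loss h_f = ΔP/(ρg) = 1.876e+05/(994·9.81) = 19.2 m.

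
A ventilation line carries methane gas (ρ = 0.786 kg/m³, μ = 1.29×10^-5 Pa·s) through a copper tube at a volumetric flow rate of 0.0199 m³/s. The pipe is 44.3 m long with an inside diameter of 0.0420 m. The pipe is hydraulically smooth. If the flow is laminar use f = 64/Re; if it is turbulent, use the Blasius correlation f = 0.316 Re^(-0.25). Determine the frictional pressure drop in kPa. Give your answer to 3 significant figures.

Cross-sectional area A = πD²/4 = π(0.042)²/4 = 0.001385 m²; mean velocity V = Q/A = 0.0199/0.001385 = 14.36 m/s.
Reynolds number Re = ρVD/μ = 0.786 · 14.36 · 0.042 / 1.29e-05 = 3.676e+04.
Re > 4000 → turbulent. Smooth-pipe (Blasius): f = 0.316 Re^(-0.25) = 0.316/(3.676e+04)^0.25 = 0.02282.
Darcy-Weisbach: ΔP = f(L/D)(ρV²/2) = 0.02282·(44.3/0.042)·(0.786·14.36²/2) = 0.02282·1055·81.08 = 1952 Pa.
ΔP = 1952 Pa = 1.95 kPa.

ΔP ≈ 1.95 kPa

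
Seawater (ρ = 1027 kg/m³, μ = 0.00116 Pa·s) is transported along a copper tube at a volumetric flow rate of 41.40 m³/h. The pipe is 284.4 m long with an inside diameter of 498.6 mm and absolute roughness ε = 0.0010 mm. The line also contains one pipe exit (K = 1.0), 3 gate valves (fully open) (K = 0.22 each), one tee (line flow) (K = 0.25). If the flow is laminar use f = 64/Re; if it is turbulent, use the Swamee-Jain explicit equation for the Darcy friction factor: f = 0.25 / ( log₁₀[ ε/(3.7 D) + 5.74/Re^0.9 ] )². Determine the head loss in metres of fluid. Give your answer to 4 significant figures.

h_f ≈ 0.002778 m

Q = 41.40 m³/h = 41.40/3600 = 0.0115 m³/s.
Cross-sectional area A = πD²/4 = π(0.4986)²/4 = 0.1953 m²; mean velocity V = Q/A = 0.0115/0.1953 = 0.0589 m/s.
Reynolds number Re = ρVD/μ = 1027 · 0.0589 · 0.4986 / 0.00116 = 2.6e+04.
Re > 4000 → turbulent. Relative roughness ε/D = 1e-06/0.4986 = 2.01e-06. Swamee-Jain: f = 0.25/(log₁₀[2.01e-06/3.7 + 5.74/2.6e+04^0.9])² = 0.25/(log₁₀[5.42e-07 + 0.00061])² = 0.25/(-3.214)² = 0.0242.
Total minor-loss coefficient ΣK = 1·1 + 3·0.22 + 1·0.25 = 1.91.
ΔP = [f·L/D + ΣK]·(ρV²/2) = [0.0242·284.4/0.4986 + 1.91]·(1027·0.0589²/2) = [13.8 + 1.91]·1.781 = 27.99 Pa.
Head loss h_f = ΔP/(ρg) = 27.99/(1027·9.81) = 0.002778 m.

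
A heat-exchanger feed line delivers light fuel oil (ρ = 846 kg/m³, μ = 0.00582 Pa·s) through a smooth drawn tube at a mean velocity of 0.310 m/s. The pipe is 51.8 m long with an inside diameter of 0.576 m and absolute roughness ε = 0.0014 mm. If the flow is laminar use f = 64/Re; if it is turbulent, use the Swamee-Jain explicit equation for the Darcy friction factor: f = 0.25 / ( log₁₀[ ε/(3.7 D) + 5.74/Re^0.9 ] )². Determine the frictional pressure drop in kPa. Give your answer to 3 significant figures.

ΔP ≈ 0.0885 kPa

Reynolds number Re = ρVD/μ = 846 · 0.31 · 0.576 / 0.00582 = 2.596e+04.
Re > 4000 → turbulent. Relative roughness ε/D = 1.4e-06/0.576 = 2.43e-06. Swamee-Jain: f = 0.25/(log₁₀[2.43e-06/3.7 + 5.74/2.596e+04^0.9])² = 0.25/(log₁₀[6.57e-07 + 0.000611])² = 0.25/(-3.213)² = 0.02421.
Darcy-Weisbach: ΔP = f(L/D)(ρV²/2) = 0.02421·(51.8/0.576)·(846·0.31²/2) = 0.02421·89.93·40.65 = 88.51 Pa.
ΔP = 88.51 Pa = 0.0885 kPa.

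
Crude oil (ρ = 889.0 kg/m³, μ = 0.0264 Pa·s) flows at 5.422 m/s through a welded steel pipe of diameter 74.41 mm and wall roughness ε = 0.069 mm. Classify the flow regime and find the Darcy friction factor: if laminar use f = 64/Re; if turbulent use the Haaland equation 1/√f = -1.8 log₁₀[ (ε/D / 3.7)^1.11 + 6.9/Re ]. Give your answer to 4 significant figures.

Re = ρVD/μ = 889·5.422·0.07441/0.0264 = 1.359e+04.
Re > 4000 → turbulent. ε/D = 6.9e-05/0.07441 = 0.000927; Haaland: 1/√f = -1.8 log₁₀[0.000101 + 0.000508] = 5.788, so f = 0.02985.

f ≈ 0.02985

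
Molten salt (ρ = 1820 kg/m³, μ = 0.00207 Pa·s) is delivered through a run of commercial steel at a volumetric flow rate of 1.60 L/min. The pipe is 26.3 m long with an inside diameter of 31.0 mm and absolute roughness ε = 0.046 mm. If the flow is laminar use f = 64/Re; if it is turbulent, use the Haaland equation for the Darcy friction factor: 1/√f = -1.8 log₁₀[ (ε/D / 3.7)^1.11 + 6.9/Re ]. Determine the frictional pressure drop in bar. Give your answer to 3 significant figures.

Q = 1.60 L/min = 1.60/60000 = 2.667e-05 m³/s.
Cross-sectional area A = πD²/4 = π(0.031)²/4 = 0.0007548 m²; mean velocity V = Q/A = 2.667e-05/0.0007548 = 0.03533 m/s.
Reynolds number Re = ρVD/μ = 1820 · 0.03533 · 0.031 / 0.00207 = 963.
Re < 2300 → laminar flow, so f = 64/Re = 64/963 = 0.06646 (the turbulent correlation is not needed).
Darcy-Weisbach: ΔP = f(L/D)(ρV²/2) = 0.06646·(26.3/0.031)·(1820·0.03533²/2) = 0.06646·848.4·1.136 = 64.05 Pa.
ΔP = 64.05 Pa = 6.40×10^-4 bar.

ΔP ≈ 6.40×10^-4 bar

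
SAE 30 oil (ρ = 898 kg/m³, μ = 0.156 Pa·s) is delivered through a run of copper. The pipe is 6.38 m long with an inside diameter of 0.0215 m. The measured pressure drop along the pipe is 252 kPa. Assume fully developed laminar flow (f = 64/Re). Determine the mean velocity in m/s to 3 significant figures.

For laminar flow, f = 64/Re with Re = ρVD/μ, so Darcy-Weisbach reduces to ΔP = 32μLV/D². Solving for V: V = ΔP·D²/(32μL) = 2.52e+05·(0.0215)²/(32·0.156·6.38) = 3.657 m/s.
Check: Re = ρVD/μ = 898·3.657·0.0215/0.156 = 452.7 < 2300, so the laminar assumption holds.

V ≈ 3.66 m/s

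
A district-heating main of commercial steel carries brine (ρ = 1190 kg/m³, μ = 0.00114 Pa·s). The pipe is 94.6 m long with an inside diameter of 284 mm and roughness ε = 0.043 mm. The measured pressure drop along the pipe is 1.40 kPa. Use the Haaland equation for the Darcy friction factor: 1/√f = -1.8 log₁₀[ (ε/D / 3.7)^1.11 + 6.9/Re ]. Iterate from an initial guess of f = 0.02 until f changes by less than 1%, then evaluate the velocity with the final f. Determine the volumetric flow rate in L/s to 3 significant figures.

Q ≈ 41.3 L/s

Rearranging Darcy-Weisbach: V = √(2·ΔP·D/(f·L·ρ)). With ε/D = 4.3e-05/0.284 = 0.000151, iterate starting from f = 0.02:
  f = 0.02 → V = √(2·1400·0.284/(0.02·94.6·1190)) = 0.5943 m/s; Re = ρVD/μ = 1.762e+05; f → 0.01686
  f = 0.01686 → V = 0.6473 m/s; Re = 1.919e+05; f → 0.01665
  f = 0.01665 → V = 0.6514 m/s; Re = 1.931e+05; f → 0.01663
Converged (Δf/f < 1%). With the final f = 0.01663: V = √(2·1400·0.284/(0.01663·94.6·1190)) = 0.6517 m/s.
Q = V·A = 0.6517·(π/4·0.284²) = 0.04129 m³/s = 41.3 L/s.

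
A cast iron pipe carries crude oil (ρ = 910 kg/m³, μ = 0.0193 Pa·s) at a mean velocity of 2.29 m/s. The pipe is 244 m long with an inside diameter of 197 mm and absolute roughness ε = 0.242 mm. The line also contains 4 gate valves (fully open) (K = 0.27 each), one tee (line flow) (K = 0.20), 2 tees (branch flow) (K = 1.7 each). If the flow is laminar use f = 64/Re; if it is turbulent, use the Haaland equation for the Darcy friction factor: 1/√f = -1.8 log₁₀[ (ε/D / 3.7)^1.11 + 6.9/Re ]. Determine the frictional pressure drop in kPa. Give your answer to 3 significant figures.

Reynolds number Re = ρVD/μ = 910 · 2.29 · 0.197 / 0.0193 = 2.127e+04.
Re > 4000 → turbulent. Relative roughness ε/D = 0.000242/0.197 = 0.00123. Haaland: 1/√f = -1.8 log₁₀[(0.00123/3.7)^1.11 + 6.9/2.127e+04] = -1.8 log₁₀[0.000138 + 0.000324] = 6.004, so f = 0.02774.
Total minor-loss coefficient ΣK = 4·0.27 + 1·0.2 + 2·1.7 = 4.68.
ΔP = [f·L/D + ΣK]·(ρV²/2) = [0.02774·244/0.197 + 4.68]·(910·2.29²/2) = [34.36 + 4.68]·2386 = 9.316e+04 Pa.
ΔP = 9.316e+04 Pa = 93.2 kPa.

ΔP ≈ 93.2 kPa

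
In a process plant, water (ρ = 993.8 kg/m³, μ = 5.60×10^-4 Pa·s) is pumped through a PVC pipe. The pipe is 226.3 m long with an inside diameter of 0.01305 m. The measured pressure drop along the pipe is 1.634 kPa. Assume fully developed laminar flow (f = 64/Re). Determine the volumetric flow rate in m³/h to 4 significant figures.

For laminar flow, f = 64/Re with Re = ρVD/μ, so Darcy-Weisbach reduces to ΔP = 32μLV/D². Solving for V: V = ΔP·D²/(32μL) = 1634·(0.01305)²/(32·0.00056·226.3) = 0.06862 m/s.
Check: Re = ρVD/μ = 993.8·0.06862·0.01305/0.00056 = 1589 < 2300, so the laminar assumption holds.
Q = V·A = 0.06862·(π/4·0.01305²) = 9.178e-06 m³/s = 0.03304 m³/h.

Q ≈ 0.03304 m³/h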